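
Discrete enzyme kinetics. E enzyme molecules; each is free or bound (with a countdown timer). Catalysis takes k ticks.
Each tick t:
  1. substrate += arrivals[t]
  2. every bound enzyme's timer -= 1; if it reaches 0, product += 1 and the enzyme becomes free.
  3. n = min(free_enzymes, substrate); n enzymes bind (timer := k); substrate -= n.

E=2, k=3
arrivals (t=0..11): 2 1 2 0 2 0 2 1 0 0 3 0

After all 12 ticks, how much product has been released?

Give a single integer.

t=0: arr=2 -> substrate=0 bound=2 product=0
t=1: arr=1 -> substrate=1 bound=2 product=0
t=2: arr=2 -> substrate=3 bound=2 product=0
t=3: arr=0 -> substrate=1 bound=2 product=2
t=4: arr=2 -> substrate=3 bound=2 product=2
t=5: arr=0 -> substrate=3 bound=2 product=2
t=6: arr=2 -> substrate=3 bound=2 product=4
t=7: arr=1 -> substrate=4 bound=2 product=4
t=8: arr=0 -> substrate=4 bound=2 product=4
t=9: arr=0 -> substrate=2 bound=2 product=6
t=10: arr=3 -> substrate=5 bound=2 product=6
t=11: arr=0 -> substrate=5 bound=2 product=6

Answer: 6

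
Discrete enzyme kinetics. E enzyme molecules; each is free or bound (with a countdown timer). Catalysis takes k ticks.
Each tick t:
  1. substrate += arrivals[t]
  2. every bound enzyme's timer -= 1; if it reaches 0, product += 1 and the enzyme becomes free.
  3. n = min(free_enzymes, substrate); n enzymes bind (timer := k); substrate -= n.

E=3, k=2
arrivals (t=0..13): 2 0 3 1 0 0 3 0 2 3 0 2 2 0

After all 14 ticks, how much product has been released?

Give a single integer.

Answer: 15

Derivation:
t=0: arr=2 -> substrate=0 bound=2 product=0
t=1: arr=0 -> substrate=0 bound=2 product=0
t=2: arr=3 -> substrate=0 bound=3 product=2
t=3: arr=1 -> substrate=1 bound=3 product=2
t=4: arr=0 -> substrate=0 bound=1 product=5
t=5: arr=0 -> substrate=0 bound=1 product=5
t=6: arr=3 -> substrate=0 bound=3 product=6
t=7: arr=0 -> substrate=0 bound=3 product=6
t=8: arr=2 -> substrate=0 bound=2 product=9
t=9: arr=3 -> substrate=2 bound=3 product=9
t=10: arr=0 -> substrate=0 bound=3 product=11
t=11: arr=2 -> substrate=1 bound=3 product=12
t=12: arr=2 -> substrate=1 bound=3 product=14
t=13: arr=0 -> substrate=0 bound=3 product=15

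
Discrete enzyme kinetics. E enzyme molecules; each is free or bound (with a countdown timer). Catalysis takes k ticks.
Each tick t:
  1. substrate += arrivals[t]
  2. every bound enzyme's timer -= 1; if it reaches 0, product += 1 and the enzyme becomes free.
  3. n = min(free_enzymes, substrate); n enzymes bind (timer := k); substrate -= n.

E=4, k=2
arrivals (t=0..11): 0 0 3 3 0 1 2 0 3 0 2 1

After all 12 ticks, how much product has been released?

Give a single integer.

Answer: 12

Derivation:
t=0: arr=0 -> substrate=0 bound=0 product=0
t=1: arr=0 -> substrate=0 bound=0 product=0
t=2: arr=3 -> substrate=0 bound=3 product=0
t=3: arr=3 -> substrate=2 bound=4 product=0
t=4: arr=0 -> substrate=0 bound=3 product=3
t=5: arr=1 -> substrate=0 bound=3 product=4
t=6: arr=2 -> substrate=0 bound=3 product=6
t=7: arr=0 -> substrate=0 bound=2 product=7
t=8: arr=3 -> substrate=0 bound=3 product=9
t=9: arr=0 -> substrate=0 bound=3 product=9
t=10: arr=2 -> substrate=0 bound=2 product=12
t=11: arr=1 -> substrate=0 bound=3 product=12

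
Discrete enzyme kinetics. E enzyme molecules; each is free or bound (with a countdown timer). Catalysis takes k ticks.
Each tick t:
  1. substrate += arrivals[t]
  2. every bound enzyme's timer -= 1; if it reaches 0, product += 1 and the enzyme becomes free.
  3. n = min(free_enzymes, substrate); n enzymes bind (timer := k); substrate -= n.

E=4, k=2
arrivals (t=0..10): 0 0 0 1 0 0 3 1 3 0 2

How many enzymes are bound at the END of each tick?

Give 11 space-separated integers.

Answer: 0 0 0 1 1 0 3 4 4 3 2

Derivation:
t=0: arr=0 -> substrate=0 bound=0 product=0
t=1: arr=0 -> substrate=0 bound=0 product=0
t=2: arr=0 -> substrate=0 bound=0 product=0
t=3: arr=1 -> substrate=0 bound=1 product=0
t=4: arr=0 -> substrate=0 bound=1 product=0
t=5: arr=0 -> substrate=0 bound=0 product=1
t=6: arr=3 -> substrate=0 bound=3 product=1
t=7: arr=1 -> substrate=0 bound=4 product=1
t=8: arr=3 -> substrate=0 bound=4 product=4
t=9: arr=0 -> substrate=0 bound=3 product=5
t=10: arr=2 -> substrate=0 bound=2 product=8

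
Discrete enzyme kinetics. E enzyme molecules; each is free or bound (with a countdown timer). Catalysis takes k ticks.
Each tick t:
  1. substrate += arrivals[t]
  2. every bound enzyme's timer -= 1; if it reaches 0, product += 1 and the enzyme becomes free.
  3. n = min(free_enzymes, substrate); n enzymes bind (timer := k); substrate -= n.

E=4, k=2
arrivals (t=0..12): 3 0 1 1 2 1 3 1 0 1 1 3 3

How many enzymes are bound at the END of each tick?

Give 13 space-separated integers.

t=0: arr=3 -> substrate=0 bound=3 product=0
t=1: arr=0 -> substrate=0 bound=3 product=0
t=2: arr=1 -> substrate=0 bound=1 product=3
t=3: arr=1 -> substrate=0 bound=2 product=3
t=4: arr=2 -> substrate=0 bound=3 product=4
t=5: arr=1 -> substrate=0 bound=3 product=5
t=6: arr=3 -> substrate=0 bound=4 product=7
t=7: arr=1 -> substrate=0 bound=4 product=8
t=8: arr=0 -> substrate=0 bound=1 product=11
t=9: arr=1 -> substrate=0 bound=1 product=12
t=10: arr=1 -> substrate=0 bound=2 product=12
t=11: arr=3 -> substrate=0 bound=4 product=13
t=12: arr=3 -> substrate=2 bound=4 product=14

Answer: 3 3 1 2 3 3 4 4 1 1 2 4 4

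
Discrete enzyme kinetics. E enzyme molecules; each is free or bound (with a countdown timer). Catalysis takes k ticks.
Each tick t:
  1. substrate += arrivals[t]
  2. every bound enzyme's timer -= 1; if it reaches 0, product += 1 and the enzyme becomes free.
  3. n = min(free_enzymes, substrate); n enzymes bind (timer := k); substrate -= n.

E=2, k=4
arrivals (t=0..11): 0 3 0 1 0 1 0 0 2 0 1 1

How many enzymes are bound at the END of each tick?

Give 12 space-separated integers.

t=0: arr=0 -> substrate=0 bound=0 product=0
t=1: arr=3 -> substrate=1 bound=2 product=0
t=2: arr=0 -> substrate=1 bound=2 product=0
t=3: arr=1 -> substrate=2 bound=2 product=0
t=4: arr=0 -> substrate=2 bound=2 product=0
t=5: arr=1 -> substrate=1 bound=2 product=2
t=6: arr=0 -> substrate=1 bound=2 product=2
t=7: arr=0 -> substrate=1 bound=2 product=2
t=8: arr=2 -> substrate=3 bound=2 product=2
t=9: arr=0 -> substrate=1 bound=2 product=4
t=10: arr=1 -> substrate=2 bound=2 product=4
t=11: arr=1 -> substrate=3 bound=2 product=4

Answer: 0 2 2 2 2 2 2 2 2 2 2 2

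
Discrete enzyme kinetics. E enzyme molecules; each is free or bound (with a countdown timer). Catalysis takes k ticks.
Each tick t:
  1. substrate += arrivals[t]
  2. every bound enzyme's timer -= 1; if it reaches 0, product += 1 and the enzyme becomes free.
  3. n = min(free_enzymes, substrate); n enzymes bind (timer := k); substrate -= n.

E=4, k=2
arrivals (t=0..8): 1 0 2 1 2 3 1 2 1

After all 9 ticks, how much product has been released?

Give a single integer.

t=0: arr=1 -> substrate=0 bound=1 product=0
t=1: arr=0 -> substrate=0 bound=1 product=0
t=2: arr=2 -> substrate=0 bound=2 product=1
t=3: arr=1 -> substrate=0 bound=3 product=1
t=4: arr=2 -> substrate=0 bound=3 product=3
t=5: arr=3 -> substrate=1 bound=4 product=4
t=6: arr=1 -> substrate=0 bound=4 product=6
t=7: arr=2 -> substrate=0 bound=4 product=8
t=8: arr=1 -> substrate=0 bound=3 product=10

Answer: 10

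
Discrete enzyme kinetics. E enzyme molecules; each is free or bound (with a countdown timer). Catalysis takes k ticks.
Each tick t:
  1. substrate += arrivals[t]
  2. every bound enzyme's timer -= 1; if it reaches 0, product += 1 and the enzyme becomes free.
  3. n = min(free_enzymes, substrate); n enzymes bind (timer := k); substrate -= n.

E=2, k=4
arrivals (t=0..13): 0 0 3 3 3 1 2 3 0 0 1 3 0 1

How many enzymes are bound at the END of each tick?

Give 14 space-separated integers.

Answer: 0 0 2 2 2 2 2 2 2 2 2 2 2 2

Derivation:
t=0: arr=0 -> substrate=0 bound=0 product=0
t=1: arr=0 -> substrate=0 bound=0 product=0
t=2: arr=3 -> substrate=1 bound=2 product=0
t=3: arr=3 -> substrate=4 bound=2 product=0
t=4: arr=3 -> substrate=7 bound=2 product=0
t=5: arr=1 -> substrate=8 bound=2 product=0
t=6: arr=2 -> substrate=8 bound=2 product=2
t=7: arr=3 -> substrate=11 bound=2 product=2
t=8: arr=0 -> substrate=11 bound=2 product=2
t=9: arr=0 -> substrate=11 bound=2 product=2
t=10: arr=1 -> substrate=10 bound=2 product=4
t=11: arr=3 -> substrate=13 bound=2 product=4
t=12: arr=0 -> substrate=13 bound=2 product=4
t=13: arr=1 -> substrate=14 bound=2 product=4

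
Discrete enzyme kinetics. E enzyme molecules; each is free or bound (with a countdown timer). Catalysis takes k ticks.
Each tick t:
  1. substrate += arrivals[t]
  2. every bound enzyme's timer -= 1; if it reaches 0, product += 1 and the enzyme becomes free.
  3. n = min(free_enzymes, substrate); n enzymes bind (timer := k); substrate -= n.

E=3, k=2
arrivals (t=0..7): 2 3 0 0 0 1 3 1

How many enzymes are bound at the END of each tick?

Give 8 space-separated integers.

t=0: arr=2 -> substrate=0 bound=2 product=0
t=1: arr=3 -> substrate=2 bound=3 product=0
t=2: arr=0 -> substrate=0 bound=3 product=2
t=3: arr=0 -> substrate=0 bound=2 product=3
t=4: arr=0 -> substrate=0 bound=0 product=5
t=5: arr=1 -> substrate=0 bound=1 product=5
t=6: arr=3 -> substrate=1 bound=3 product=5
t=7: arr=1 -> substrate=1 bound=3 product=6

Answer: 2 3 3 2 0 1 3 3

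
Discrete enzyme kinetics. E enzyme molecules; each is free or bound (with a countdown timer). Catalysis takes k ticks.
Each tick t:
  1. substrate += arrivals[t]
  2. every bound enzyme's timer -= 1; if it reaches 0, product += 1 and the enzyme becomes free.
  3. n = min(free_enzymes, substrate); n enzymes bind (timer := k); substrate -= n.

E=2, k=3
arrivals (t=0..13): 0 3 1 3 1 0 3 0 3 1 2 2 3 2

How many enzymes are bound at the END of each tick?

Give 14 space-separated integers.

Answer: 0 2 2 2 2 2 2 2 2 2 2 2 2 2

Derivation:
t=0: arr=0 -> substrate=0 bound=0 product=0
t=1: arr=3 -> substrate=1 bound=2 product=0
t=2: arr=1 -> substrate=2 bound=2 product=0
t=3: arr=3 -> substrate=5 bound=2 product=0
t=4: arr=1 -> substrate=4 bound=2 product=2
t=5: arr=0 -> substrate=4 bound=2 product=2
t=6: arr=3 -> substrate=7 bound=2 product=2
t=7: arr=0 -> substrate=5 bound=2 product=4
t=8: arr=3 -> substrate=8 bound=2 product=4
t=9: arr=1 -> substrate=9 bound=2 product=4
t=10: arr=2 -> substrate=9 bound=2 product=6
t=11: arr=2 -> substrate=11 bound=2 product=6
t=12: arr=3 -> substrate=14 bound=2 product=6
t=13: arr=2 -> substrate=14 bound=2 product=8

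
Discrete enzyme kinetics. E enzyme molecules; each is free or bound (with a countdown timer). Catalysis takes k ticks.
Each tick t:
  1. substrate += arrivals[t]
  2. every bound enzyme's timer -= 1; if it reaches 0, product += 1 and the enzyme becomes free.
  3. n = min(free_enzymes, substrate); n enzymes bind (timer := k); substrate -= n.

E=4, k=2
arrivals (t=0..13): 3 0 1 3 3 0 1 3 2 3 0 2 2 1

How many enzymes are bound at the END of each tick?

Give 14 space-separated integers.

Answer: 3 3 1 4 4 3 3 4 4 4 4 3 4 3

Derivation:
t=0: arr=3 -> substrate=0 bound=3 product=0
t=1: arr=0 -> substrate=0 bound=3 product=0
t=2: arr=1 -> substrate=0 bound=1 product=3
t=3: arr=3 -> substrate=0 bound=4 product=3
t=4: arr=3 -> substrate=2 bound=4 product=4
t=5: arr=0 -> substrate=0 bound=3 product=7
t=6: arr=1 -> substrate=0 bound=3 product=8
t=7: arr=3 -> substrate=0 bound=4 product=10
t=8: arr=2 -> substrate=1 bound=4 product=11
t=9: arr=3 -> substrate=1 bound=4 product=14
t=10: arr=0 -> substrate=0 bound=4 product=15
t=11: arr=2 -> substrate=0 bound=3 product=18
t=12: arr=2 -> substrate=0 bound=4 product=19
t=13: arr=1 -> substrate=0 bound=3 product=21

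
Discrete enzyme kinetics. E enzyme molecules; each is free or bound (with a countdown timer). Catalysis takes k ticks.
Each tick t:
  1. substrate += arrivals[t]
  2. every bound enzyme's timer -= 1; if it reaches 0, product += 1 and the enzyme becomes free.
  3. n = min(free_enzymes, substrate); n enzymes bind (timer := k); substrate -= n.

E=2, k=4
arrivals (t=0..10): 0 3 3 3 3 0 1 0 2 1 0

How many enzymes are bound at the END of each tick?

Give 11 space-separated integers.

Answer: 0 2 2 2 2 2 2 2 2 2 2

Derivation:
t=0: arr=0 -> substrate=0 bound=0 product=0
t=1: arr=3 -> substrate=1 bound=2 product=0
t=2: arr=3 -> substrate=4 bound=2 product=0
t=3: arr=3 -> substrate=7 bound=2 product=0
t=4: arr=3 -> substrate=10 bound=2 product=0
t=5: arr=0 -> substrate=8 bound=2 product=2
t=6: arr=1 -> substrate=9 bound=2 product=2
t=7: arr=0 -> substrate=9 bound=2 product=2
t=8: arr=2 -> substrate=11 bound=2 product=2
t=9: arr=1 -> substrate=10 bound=2 product=4
t=10: arr=0 -> substrate=10 bound=2 product=4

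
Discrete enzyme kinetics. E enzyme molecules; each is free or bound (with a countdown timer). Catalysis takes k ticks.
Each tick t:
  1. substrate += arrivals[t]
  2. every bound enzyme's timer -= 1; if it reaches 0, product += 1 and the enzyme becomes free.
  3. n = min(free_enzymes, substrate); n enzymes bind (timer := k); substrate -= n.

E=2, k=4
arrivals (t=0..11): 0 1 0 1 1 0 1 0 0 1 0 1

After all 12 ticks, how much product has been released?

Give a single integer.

Answer: 4

Derivation:
t=0: arr=0 -> substrate=0 bound=0 product=0
t=1: arr=1 -> substrate=0 bound=1 product=0
t=2: arr=0 -> substrate=0 bound=1 product=0
t=3: arr=1 -> substrate=0 bound=2 product=0
t=4: arr=1 -> substrate=1 bound=2 product=0
t=5: arr=0 -> substrate=0 bound=2 product=1
t=6: arr=1 -> substrate=1 bound=2 product=1
t=7: arr=0 -> substrate=0 bound=2 product=2
t=8: arr=0 -> substrate=0 bound=2 product=2
t=9: arr=1 -> substrate=0 bound=2 product=3
t=10: arr=0 -> substrate=0 bound=2 product=3
t=11: arr=1 -> substrate=0 bound=2 product=4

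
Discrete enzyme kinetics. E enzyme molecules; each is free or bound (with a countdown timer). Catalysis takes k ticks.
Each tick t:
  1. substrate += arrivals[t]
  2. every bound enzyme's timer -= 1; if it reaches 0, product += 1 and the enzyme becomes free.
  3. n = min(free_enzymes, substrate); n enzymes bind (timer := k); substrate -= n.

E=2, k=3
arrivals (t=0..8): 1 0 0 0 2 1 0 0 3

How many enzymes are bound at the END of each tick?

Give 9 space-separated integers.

Answer: 1 1 1 0 2 2 2 1 2

Derivation:
t=0: arr=1 -> substrate=0 bound=1 product=0
t=1: arr=0 -> substrate=0 bound=1 product=0
t=2: arr=0 -> substrate=0 bound=1 product=0
t=3: arr=0 -> substrate=0 bound=0 product=1
t=4: arr=2 -> substrate=0 bound=2 product=1
t=5: arr=1 -> substrate=1 bound=2 product=1
t=6: arr=0 -> substrate=1 bound=2 product=1
t=7: arr=0 -> substrate=0 bound=1 product=3
t=8: arr=3 -> substrate=2 bound=2 product=3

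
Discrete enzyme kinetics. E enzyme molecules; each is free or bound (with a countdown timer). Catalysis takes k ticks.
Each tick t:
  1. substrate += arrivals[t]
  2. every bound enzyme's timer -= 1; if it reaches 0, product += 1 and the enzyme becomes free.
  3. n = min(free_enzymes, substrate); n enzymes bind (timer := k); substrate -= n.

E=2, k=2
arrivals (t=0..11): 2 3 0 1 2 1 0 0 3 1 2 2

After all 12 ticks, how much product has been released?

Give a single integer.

t=0: arr=2 -> substrate=0 bound=2 product=0
t=1: arr=3 -> substrate=3 bound=2 product=0
t=2: arr=0 -> substrate=1 bound=2 product=2
t=3: arr=1 -> substrate=2 bound=2 product=2
t=4: arr=2 -> substrate=2 bound=2 product=4
t=5: arr=1 -> substrate=3 bound=2 product=4
t=6: arr=0 -> substrate=1 bound=2 product=6
t=7: arr=0 -> substrate=1 bound=2 product=6
t=8: arr=3 -> substrate=2 bound=2 product=8
t=9: arr=1 -> substrate=3 bound=2 product=8
t=10: arr=2 -> substrate=3 bound=2 product=10
t=11: arr=2 -> substrate=5 bound=2 product=10

Answer: 10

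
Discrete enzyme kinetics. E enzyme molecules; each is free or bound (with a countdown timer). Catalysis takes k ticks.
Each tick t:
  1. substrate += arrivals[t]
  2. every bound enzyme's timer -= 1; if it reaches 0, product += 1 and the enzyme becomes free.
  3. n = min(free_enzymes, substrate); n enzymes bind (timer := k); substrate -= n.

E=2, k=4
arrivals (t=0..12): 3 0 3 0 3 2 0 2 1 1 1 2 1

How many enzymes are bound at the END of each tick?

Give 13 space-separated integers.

Answer: 2 2 2 2 2 2 2 2 2 2 2 2 2

Derivation:
t=0: arr=3 -> substrate=1 bound=2 product=0
t=1: arr=0 -> substrate=1 bound=2 product=0
t=2: arr=3 -> substrate=4 bound=2 product=0
t=3: arr=0 -> substrate=4 bound=2 product=0
t=4: arr=3 -> substrate=5 bound=2 product=2
t=5: arr=2 -> substrate=7 bound=2 product=2
t=6: arr=0 -> substrate=7 bound=2 product=2
t=7: arr=2 -> substrate=9 bound=2 product=2
t=8: arr=1 -> substrate=8 bound=2 product=4
t=9: arr=1 -> substrate=9 bound=2 product=4
t=10: arr=1 -> substrate=10 bound=2 product=4
t=11: arr=2 -> substrate=12 bound=2 product=4
t=12: arr=1 -> substrate=11 bound=2 product=6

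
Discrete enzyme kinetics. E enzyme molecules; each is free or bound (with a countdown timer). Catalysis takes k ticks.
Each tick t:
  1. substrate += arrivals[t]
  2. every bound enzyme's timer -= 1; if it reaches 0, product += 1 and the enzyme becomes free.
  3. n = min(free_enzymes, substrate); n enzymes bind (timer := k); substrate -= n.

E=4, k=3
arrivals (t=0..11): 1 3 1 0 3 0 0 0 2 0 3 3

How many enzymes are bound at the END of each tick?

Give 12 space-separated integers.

t=0: arr=1 -> substrate=0 bound=1 product=0
t=1: arr=3 -> substrate=0 bound=4 product=0
t=2: arr=1 -> substrate=1 bound=4 product=0
t=3: arr=0 -> substrate=0 bound=4 product=1
t=4: arr=3 -> substrate=0 bound=4 product=4
t=5: arr=0 -> substrate=0 bound=4 product=4
t=6: arr=0 -> substrate=0 bound=3 product=5
t=7: arr=0 -> substrate=0 bound=0 product=8
t=8: arr=2 -> substrate=0 bound=2 product=8
t=9: arr=0 -> substrate=0 bound=2 product=8
t=10: arr=3 -> substrate=1 bound=4 product=8
t=11: arr=3 -> substrate=2 bound=4 product=10

Answer: 1 4 4 4 4 4 3 0 2 2 4 4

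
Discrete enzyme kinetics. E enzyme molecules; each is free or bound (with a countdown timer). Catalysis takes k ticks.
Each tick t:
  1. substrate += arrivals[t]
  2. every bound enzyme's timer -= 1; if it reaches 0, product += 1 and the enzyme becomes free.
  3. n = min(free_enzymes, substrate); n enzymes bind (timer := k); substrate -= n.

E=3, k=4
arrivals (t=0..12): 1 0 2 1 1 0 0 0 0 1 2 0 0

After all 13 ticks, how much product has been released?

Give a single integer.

Answer: 5

Derivation:
t=0: arr=1 -> substrate=0 bound=1 product=0
t=1: arr=0 -> substrate=0 bound=1 product=0
t=2: arr=2 -> substrate=0 bound=3 product=0
t=3: arr=1 -> substrate=1 bound=3 product=0
t=4: arr=1 -> substrate=1 bound=3 product=1
t=5: arr=0 -> substrate=1 bound=3 product=1
t=6: arr=0 -> substrate=0 bound=2 product=3
t=7: arr=0 -> substrate=0 bound=2 product=3
t=8: arr=0 -> substrate=0 bound=1 product=4
t=9: arr=1 -> substrate=0 bound=2 product=4
t=10: arr=2 -> substrate=0 bound=3 product=5
t=11: arr=0 -> substrate=0 bound=3 product=5
t=12: arr=0 -> substrate=0 bound=3 product=5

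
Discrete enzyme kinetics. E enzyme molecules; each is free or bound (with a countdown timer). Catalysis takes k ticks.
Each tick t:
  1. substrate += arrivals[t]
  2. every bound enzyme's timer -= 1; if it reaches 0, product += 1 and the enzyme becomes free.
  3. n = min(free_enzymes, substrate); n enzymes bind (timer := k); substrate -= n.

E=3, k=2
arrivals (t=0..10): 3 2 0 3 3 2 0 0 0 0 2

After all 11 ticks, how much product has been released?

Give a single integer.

t=0: arr=3 -> substrate=0 bound=3 product=0
t=1: arr=2 -> substrate=2 bound=3 product=0
t=2: arr=0 -> substrate=0 bound=2 product=3
t=3: arr=3 -> substrate=2 bound=3 product=3
t=4: arr=3 -> substrate=3 bound=3 product=5
t=5: arr=2 -> substrate=4 bound=3 product=6
t=6: arr=0 -> substrate=2 bound=3 product=8
t=7: arr=0 -> substrate=1 bound=3 product=9
t=8: arr=0 -> substrate=0 bound=2 product=11
t=9: arr=0 -> substrate=0 bound=1 product=12
t=10: arr=2 -> substrate=0 bound=2 product=13

Answer: 13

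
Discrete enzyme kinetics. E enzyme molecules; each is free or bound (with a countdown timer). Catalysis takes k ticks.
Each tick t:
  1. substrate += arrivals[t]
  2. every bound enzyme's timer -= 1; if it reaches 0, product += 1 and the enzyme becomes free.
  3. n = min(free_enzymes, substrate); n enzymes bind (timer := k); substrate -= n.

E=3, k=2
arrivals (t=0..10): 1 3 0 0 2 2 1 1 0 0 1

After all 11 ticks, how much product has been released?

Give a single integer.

t=0: arr=1 -> substrate=0 bound=1 product=0
t=1: arr=3 -> substrate=1 bound=3 product=0
t=2: arr=0 -> substrate=0 bound=3 product=1
t=3: arr=0 -> substrate=0 bound=1 product=3
t=4: arr=2 -> substrate=0 bound=2 product=4
t=5: arr=2 -> substrate=1 bound=3 product=4
t=6: arr=1 -> substrate=0 bound=3 product=6
t=7: arr=1 -> substrate=0 bound=3 product=7
t=8: arr=0 -> substrate=0 bound=1 product=9
t=9: arr=0 -> substrate=0 bound=0 product=10
t=10: arr=1 -> substrate=0 bound=1 product=10

Answer: 10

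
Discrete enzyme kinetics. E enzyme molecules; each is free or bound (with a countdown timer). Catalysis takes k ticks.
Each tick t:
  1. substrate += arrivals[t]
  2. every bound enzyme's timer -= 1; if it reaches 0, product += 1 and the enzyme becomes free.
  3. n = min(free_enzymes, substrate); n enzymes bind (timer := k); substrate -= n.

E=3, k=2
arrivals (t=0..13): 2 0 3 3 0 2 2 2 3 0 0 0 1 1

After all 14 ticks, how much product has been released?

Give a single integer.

Answer: 17

Derivation:
t=0: arr=2 -> substrate=0 bound=2 product=0
t=1: arr=0 -> substrate=0 bound=2 product=0
t=2: arr=3 -> substrate=0 bound=3 product=2
t=3: arr=3 -> substrate=3 bound=3 product=2
t=4: arr=0 -> substrate=0 bound=3 product=5
t=5: arr=2 -> substrate=2 bound=3 product=5
t=6: arr=2 -> substrate=1 bound=3 product=8
t=7: arr=2 -> substrate=3 bound=3 product=8
t=8: arr=3 -> substrate=3 bound=3 product=11
t=9: arr=0 -> substrate=3 bound=3 product=11
t=10: arr=0 -> substrate=0 bound=3 product=14
t=11: arr=0 -> substrate=0 bound=3 product=14
t=12: arr=1 -> substrate=0 bound=1 product=17
t=13: arr=1 -> substrate=0 bound=2 product=17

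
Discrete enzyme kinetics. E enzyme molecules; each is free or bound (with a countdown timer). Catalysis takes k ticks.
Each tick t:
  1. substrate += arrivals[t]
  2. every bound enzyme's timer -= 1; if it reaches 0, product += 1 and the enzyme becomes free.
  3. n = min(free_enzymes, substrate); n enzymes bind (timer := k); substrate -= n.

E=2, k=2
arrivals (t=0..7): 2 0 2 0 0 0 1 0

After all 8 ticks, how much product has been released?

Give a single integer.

Answer: 4

Derivation:
t=0: arr=2 -> substrate=0 bound=2 product=0
t=1: arr=0 -> substrate=0 bound=2 product=0
t=2: arr=2 -> substrate=0 bound=2 product=2
t=3: arr=0 -> substrate=0 bound=2 product=2
t=4: arr=0 -> substrate=0 bound=0 product=4
t=5: arr=0 -> substrate=0 bound=0 product=4
t=6: arr=1 -> substrate=0 bound=1 product=4
t=7: arr=0 -> substrate=0 bound=1 product=4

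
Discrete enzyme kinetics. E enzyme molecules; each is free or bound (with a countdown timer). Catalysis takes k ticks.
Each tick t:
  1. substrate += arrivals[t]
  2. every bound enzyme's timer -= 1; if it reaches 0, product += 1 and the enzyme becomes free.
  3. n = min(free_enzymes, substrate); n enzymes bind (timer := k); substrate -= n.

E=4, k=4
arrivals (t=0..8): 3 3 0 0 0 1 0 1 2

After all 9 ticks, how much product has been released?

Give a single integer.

t=0: arr=3 -> substrate=0 bound=3 product=0
t=1: arr=3 -> substrate=2 bound=4 product=0
t=2: arr=0 -> substrate=2 bound=4 product=0
t=3: arr=0 -> substrate=2 bound=4 product=0
t=4: arr=0 -> substrate=0 bound=3 product=3
t=5: arr=1 -> substrate=0 bound=3 product=4
t=6: arr=0 -> substrate=0 bound=3 product=4
t=7: arr=1 -> substrate=0 bound=4 product=4
t=8: arr=2 -> substrate=0 bound=4 product=6

Answer: 6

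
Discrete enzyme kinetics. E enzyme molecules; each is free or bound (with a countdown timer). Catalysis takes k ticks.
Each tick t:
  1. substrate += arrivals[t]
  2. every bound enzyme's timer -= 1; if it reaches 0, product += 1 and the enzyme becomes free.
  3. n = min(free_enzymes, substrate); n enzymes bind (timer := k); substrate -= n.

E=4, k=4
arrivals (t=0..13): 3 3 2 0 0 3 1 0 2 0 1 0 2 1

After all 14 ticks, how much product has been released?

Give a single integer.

t=0: arr=3 -> substrate=0 bound=3 product=0
t=1: arr=3 -> substrate=2 bound=4 product=0
t=2: arr=2 -> substrate=4 bound=4 product=0
t=3: arr=0 -> substrate=4 bound=4 product=0
t=4: arr=0 -> substrate=1 bound=4 product=3
t=5: arr=3 -> substrate=3 bound=4 product=4
t=6: arr=1 -> substrate=4 bound=4 product=4
t=7: arr=0 -> substrate=4 bound=4 product=4
t=8: arr=2 -> substrate=3 bound=4 product=7
t=9: arr=0 -> substrate=2 bound=4 product=8
t=10: arr=1 -> substrate=3 bound=4 product=8
t=11: arr=0 -> substrate=3 bound=4 product=8
t=12: arr=2 -> substrate=2 bound=4 product=11
t=13: arr=1 -> substrate=2 bound=4 product=12

Answer: 12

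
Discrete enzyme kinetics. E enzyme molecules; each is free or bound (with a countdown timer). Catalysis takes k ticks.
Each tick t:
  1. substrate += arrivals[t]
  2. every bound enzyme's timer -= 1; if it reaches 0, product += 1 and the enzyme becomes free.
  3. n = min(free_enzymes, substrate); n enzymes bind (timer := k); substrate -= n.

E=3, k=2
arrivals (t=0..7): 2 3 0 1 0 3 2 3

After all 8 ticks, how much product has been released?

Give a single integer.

t=0: arr=2 -> substrate=0 bound=2 product=0
t=1: arr=3 -> substrate=2 bound=3 product=0
t=2: arr=0 -> substrate=0 bound=3 product=2
t=3: arr=1 -> substrate=0 bound=3 product=3
t=4: arr=0 -> substrate=0 bound=1 product=5
t=5: arr=3 -> substrate=0 bound=3 product=6
t=6: arr=2 -> substrate=2 bound=3 product=6
t=7: arr=3 -> substrate=2 bound=3 product=9

Answer: 9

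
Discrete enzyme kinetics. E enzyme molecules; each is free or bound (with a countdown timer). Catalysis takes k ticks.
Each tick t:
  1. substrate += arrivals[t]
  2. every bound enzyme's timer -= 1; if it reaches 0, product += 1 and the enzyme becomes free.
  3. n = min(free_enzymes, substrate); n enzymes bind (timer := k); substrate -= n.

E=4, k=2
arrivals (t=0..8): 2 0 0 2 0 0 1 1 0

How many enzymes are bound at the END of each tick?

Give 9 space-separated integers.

t=0: arr=2 -> substrate=0 bound=2 product=0
t=1: arr=0 -> substrate=0 bound=2 product=0
t=2: arr=0 -> substrate=0 bound=0 product=2
t=3: arr=2 -> substrate=0 bound=2 product=2
t=4: arr=0 -> substrate=0 bound=2 product=2
t=5: arr=0 -> substrate=0 bound=0 product=4
t=6: arr=1 -> substrate=0 bound=1 product=4
t=7: arr=1 -> substrate=0 bound=2 product=4
t=8: arr=0 -> substrate=0 bound=1 product=5

Answer: 2 2 0 2 2 0 1 2 1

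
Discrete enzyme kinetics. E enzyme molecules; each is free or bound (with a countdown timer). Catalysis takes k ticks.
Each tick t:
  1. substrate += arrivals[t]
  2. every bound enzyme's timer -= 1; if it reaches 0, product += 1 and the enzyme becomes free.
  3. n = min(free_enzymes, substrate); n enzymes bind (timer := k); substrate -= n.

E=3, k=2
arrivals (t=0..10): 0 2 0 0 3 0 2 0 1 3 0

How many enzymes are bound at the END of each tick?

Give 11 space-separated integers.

Answer: 0 2 2 0 3 3 2 2 1 3 3

Derivation:
t=0: arr=0 -> substrate=0 bound=0 product=0
t=1: arr=2 -> substrate=0 bound=2 product=0
t=2: arr=0 -> substrate=0 bound=2 product=0
t=3: arr=0 -> substrate=0 bound=0 product=2
t=4: arr=3 -> substrate=0 bound=3 product=2
t=5: arr=0 -> substrate=0 bound=3 product=2
t=6: arr=2 -> substrate=0 bound=2 product=5
t=7: arr=0 -> substrate=0 bound=2 product=5
t=8: arr=1 -> substrate=0 bound=1 product=7
t=9: arr=3 -> substrate=1 bound=3 product=7
t=10: arr=0 -> substrate=0 bound=3 product=8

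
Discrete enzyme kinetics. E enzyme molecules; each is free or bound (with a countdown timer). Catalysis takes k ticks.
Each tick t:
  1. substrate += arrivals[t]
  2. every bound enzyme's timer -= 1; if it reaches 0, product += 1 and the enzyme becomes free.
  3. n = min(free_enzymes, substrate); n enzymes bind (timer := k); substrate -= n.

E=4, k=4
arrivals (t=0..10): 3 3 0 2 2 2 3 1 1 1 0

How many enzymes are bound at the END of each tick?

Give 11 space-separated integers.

t=0: arr=3 -> substrate=0 bound=3 product=0
t=1: arr=3 -> substrate=2 bound=4 product=0
t=2: arr=0 -> substrate=2 bound=4 product=0
t=3: arr=2 -> substrate=4 bound=4 product=0
t=4: arr=2 -> substrate=3 bound=4 product=3
t=5: arr=2 -> substrate=4 bound=4 product=4
t=6: arr=3 -> substrate=7 bound=4 product=4
t=7: arr=1 -> substrate=8 bound=4 product=4
t=8: arr=1 -> substrate=6 bound=4 product=7
t=9: arr=1 -> substrate=6 bound=4 product=8
t=10: arr=0 -> substrate=6 bound=4 product=8

Answer: 3 4 4 4 4 4 4 4 4 4 4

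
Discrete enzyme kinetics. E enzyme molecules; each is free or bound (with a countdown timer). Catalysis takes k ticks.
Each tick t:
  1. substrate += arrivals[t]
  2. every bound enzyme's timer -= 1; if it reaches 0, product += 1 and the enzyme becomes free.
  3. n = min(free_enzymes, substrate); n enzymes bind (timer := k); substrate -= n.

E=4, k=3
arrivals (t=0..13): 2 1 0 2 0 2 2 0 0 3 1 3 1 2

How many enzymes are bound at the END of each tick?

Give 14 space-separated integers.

Answer: 2 3 3 3 2 4 4 4 2 3 4 4 4 4

Derivation:
t=0: arr=2 -> substrate=0 bound=2 product=0
t=1: arr=1 -> substrate=0 bound=3 product=0
t=2: arr=0 -> substrate=0 bound=3 product=0
t=3: arr=2 -> substrate=0 bound=3 product=2
t=4: arr=0 -> substrate=0 bound=2 product=3
t=5: arr=2 -> substrate=0 bound=4 product=3
t=6: arr=2 -> substrate=0 bound=4 product=5
t=7: arr=0 -> substrate=0 bound=4 product=5
t=8: arr=0 -> substrate=0 bound=2 product=7
t=9: arr=3 -> substrate=0 bound=3 product=9
t=10: arr=1 -> substrate=0 bound=4 product=9
t=11: arr=3 -> substrate=3 bound=4 product=9
t=12: arr=1 -> substrate=1 bound=4 product=12
t=13: arr=2 -> substrate=2 bound=4 product=13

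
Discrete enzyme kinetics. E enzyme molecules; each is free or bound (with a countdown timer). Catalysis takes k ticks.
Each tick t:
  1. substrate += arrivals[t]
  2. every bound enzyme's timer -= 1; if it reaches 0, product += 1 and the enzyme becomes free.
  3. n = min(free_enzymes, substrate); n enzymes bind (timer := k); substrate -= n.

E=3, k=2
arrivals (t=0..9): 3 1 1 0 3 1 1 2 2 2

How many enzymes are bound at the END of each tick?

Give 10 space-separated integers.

t=0: arr=3 -> substrate=0 bound=3 product=0
t=1: arr=1 -> substrate=1 bound=3 product=0
t=2: arr=1 -> substrate=0 bound=2 product=3
t=3: arr=0 -> substrate=0 bound=2 product=3
t=4: arr=3 -> substrate=0 bound=3 product=5
t=5: arr=1 -> substrate=1 bound=3 product=5
t=6: arr=1 -> substrate=0 bound=2 product=8
t=7: arr=2 -> substrate=1 bound=3 product=8
t=8: arr=2 -> substrate=1 bound=3 product=10
t=9: arr=2 -> substrate=2 bound=3 product=11

Answer: 3 3 2 2 3 3 2 3 3 3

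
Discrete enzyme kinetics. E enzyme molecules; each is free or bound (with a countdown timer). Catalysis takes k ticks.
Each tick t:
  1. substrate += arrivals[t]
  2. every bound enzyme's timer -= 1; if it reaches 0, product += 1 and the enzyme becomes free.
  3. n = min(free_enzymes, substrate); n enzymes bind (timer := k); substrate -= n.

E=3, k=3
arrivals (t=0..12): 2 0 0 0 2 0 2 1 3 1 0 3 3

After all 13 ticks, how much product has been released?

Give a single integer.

Answer: 8

Derivation:
t=0: arr=2 -> substrate=0 bound=2 product=0
t=1: arr=0 -> substrate=0 bound=2 product=0
t=2: arr=0 -> substrate=0 bound=2 product=0
t=3: arr=0 -> substrate=0 bound=0 product=2
t=4: arr=2 -> substrate=0 bound=2 product=2
t=5: arr=0 -> substrate=0 bound=2 product=2
t=6: arr=2 -> substrate=1 bound=3 product=2
t=7: arr=1 -> substrate=0 bound=3 product=4
t=8: arr=3 -> substrate=3 bound=3 product=4
t=9: arr=1 -> substrate=3 bound=3 product=5
t=10: arr=0 -> substrate=1 bound=3 product=7
t=11: arr=3 -> substrate=4 bound=3 product=7
t=12: arr=3 -> substrate=6 bound=3 product=8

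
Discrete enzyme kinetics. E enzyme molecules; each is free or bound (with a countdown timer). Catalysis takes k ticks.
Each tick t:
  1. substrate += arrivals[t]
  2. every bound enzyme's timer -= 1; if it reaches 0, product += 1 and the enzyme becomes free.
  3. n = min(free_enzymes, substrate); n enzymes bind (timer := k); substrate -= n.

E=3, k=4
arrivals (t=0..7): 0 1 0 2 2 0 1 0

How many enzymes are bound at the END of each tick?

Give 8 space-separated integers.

t=0: arr=0 -> substrate=0 bound=0 product=0
t=1: arr=1 -> substrate=0 bound=1 product=0
t=2: arr=0 -> substrate=0 bound=1 product=0
t=3: arr=2 -> substrate=0 bound=3 product=0
t=4: arr=2 -> substrate=2 bound=3 product=0
t=5: arr=0 -> substrate=1 bound=3 product=1
t=6: arr=1 -> substrate=2 bound=3 product=1
t=7: arr=0 -> substrate=0 bound=3 product=3

Answer: 0 1 1 3 3 3 3 3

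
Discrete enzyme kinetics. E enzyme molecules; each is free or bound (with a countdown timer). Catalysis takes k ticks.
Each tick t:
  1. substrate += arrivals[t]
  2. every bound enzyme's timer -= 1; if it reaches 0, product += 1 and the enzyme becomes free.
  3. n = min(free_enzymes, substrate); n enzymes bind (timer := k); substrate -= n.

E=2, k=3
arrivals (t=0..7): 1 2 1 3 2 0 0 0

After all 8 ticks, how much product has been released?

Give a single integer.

Answer: 4

Derivation:
t=0: arr=1 -> substrate=0 bound=1 product=0
t=1: arr=2 -> substrate=1 bound=2 product=0
t=2: arr=1 -> substrate=2 bound=2 product=0
t=3: arr=3 -> substrate=4 bound=2 product=1
t=4: arr=2 -> substrate=5 bound=2 product=2
t=5: arr=0 -> substrate=5 bound=2 product=2
t=6: arr=0 -> substrate=4 bound=2 product=3
t=7: arr=0 -> substrate=3 bound=2 product=4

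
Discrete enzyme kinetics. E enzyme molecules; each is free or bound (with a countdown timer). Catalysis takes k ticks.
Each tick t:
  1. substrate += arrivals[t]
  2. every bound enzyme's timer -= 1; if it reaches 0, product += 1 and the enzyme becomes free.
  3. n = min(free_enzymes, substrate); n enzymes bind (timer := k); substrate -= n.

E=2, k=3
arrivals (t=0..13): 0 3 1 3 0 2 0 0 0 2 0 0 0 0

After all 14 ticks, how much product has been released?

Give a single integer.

t=0: arr=0 -> substrate=0 bound=0 product=0
t=1: arr=3 -> substrate=1 bound=2 product=0
t=2: arr=1 -> substrate=2 bound=2 product=0
t=3: arr=3 -> substrate=5 bound=2 product=0
t=4: arr=0 -> substrate=3 bound=2 product=2
t=5: arr=2 -> substrate=5 bound=2 product=2
t=6: arr=0 -> substrate=5 bound=2 product=2
t=7: arr=0 -> substrate=3 bound=2 product=4
t=8: arr=0 -> substrate=3 bound=2 product=4
t=9: arr=2 -> substrate=5 bound=2 product=4
t=10: arr=0 -> substrate=3 bound=2 product=6
t=11: arr=0 -> substrate=3 bound=2 product=6
t=12: arr=0 -> substrate=3 bound=2 product=6
t=13: arr=0 -> substrate=1 bound=2 product=8

Answer: 8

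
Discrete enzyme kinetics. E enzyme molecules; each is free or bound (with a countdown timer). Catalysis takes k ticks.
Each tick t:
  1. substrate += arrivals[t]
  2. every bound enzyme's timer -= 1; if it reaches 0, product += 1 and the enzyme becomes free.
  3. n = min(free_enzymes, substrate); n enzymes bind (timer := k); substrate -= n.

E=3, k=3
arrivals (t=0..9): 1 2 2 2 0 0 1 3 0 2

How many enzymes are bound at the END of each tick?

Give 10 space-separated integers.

t=0: arr=1 -> substrate=0 bound=1 product=0
t=1: arr=2 -> substrate=0 bound=3 product=0
t=2: arr=2 -> substrate=2 bound=3 product=0
t=3: arr=2 -> substrate=3 bound=3 product=1
t=4: arr=0 -> substrate=1 bound=3 product=3
t=5: arr=0 -> substrate=1 bound=3 product=3
t=6: arr=1 -> substrate=1 bound=3 product=4
t=7: arr=3 -> substrate=2 bound=3 product=6
t=8: arr=0 -> substrate=2 bound=3 product=6
t=9: arr=2 -> substrate=3 bound=3 product=7

Answer: 1 3 3 3 3 3 3 3 3 3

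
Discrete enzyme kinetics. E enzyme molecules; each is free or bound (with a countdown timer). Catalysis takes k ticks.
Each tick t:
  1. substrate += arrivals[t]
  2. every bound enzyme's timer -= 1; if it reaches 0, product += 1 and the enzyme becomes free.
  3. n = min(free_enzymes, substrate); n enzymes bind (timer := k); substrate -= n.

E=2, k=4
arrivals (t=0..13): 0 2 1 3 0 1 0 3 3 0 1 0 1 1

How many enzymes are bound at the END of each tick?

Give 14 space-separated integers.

t=0: arr=0 -> substrate=0 bound=0 product=0
t=1: arr=2 -> substrate=0 bound=2 product=0
t=2: arr=1 -> substrate=1 bound=2 product=0
t=3: arr=3 -> substrate=4 bound=2 product=0
t=4: arr=0 -> substrate=4 bound=2 product=0
t=5: arr=1 -> substrate=3 bound=2 product=2
t=6: arr=0 -> substrate=3 bound=2 product=2
t=7: arr=3 -> substrate=6 bound=2 product=2
t=8: arr=3 -> substrate=9 bound=2 product=2
t=9: arr=0 -> substrate=7 bound=2 product=4
t=10: arr=1 -> substrate=8 bound=2 product=4
t=11: arr=0 -> substrate=8 bound=2 product=4
t=12: arr=1 -> substrate=9 bound=2 product=4
t=13: arr=1 -> substrate=8 bound=2 product=6

Answer: 0 2 2 2 2 2 2 2 2 2 2 2 2 2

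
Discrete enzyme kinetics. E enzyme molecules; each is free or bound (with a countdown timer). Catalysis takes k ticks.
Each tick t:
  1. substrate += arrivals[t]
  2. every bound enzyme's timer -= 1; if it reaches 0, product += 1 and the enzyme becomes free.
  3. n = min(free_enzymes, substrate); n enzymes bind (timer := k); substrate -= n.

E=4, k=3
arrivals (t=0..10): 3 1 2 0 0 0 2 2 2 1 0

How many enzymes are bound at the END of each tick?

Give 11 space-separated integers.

t=0: arr=3 -> substrate=0 bound=3 product=0
t=1: arr=1 -> substrate=0 bound=4 product=0
t=2: arr=2 -> substrate=2 bound=4 product=0
t=3: arr=0 -> substrate=0 bound=3 product=3
t=4: arr=0 -> substrate=0 bound=2 product=4
t=5: arr=0 -> substrate=0 bound=2 product=4
t=6: arr=2 -> substrate=0 bound=2 product=6
t=7: arr=2 -> substrate=0 bound=4 product=6
t=8: arr=2 -> substrate=2 bound=4 product=6
t=9: arr=1 -> substrate=1 bound=4 product=8
t=10: arr=0 -> substrate=0 bound=3 product=10

Answer: 3 4 4 3 2 2 2 4 4 4 3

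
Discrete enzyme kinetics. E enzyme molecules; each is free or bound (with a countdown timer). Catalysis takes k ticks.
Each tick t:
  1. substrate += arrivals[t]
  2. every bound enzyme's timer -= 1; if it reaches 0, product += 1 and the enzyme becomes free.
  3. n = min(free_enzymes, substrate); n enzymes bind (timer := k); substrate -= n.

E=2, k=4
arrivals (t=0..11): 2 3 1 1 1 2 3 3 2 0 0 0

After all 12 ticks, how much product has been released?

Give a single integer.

Answer: 4

Derivation:
t=0: arr=2 -> substrate=0 bound=2 product=0
t=1: arr=3 -> substrate=3 bound=2 product=0
t=2: arr=1 -> substrate=4 bound=2 product=0
t=3: arr=1 -> substrate=5 bound=2 product=0
t=4: arr=1 -> substrate=4 bound=2 product=2
t=5: arr=2 -> substrate=6 bound=2 product=2
t=6: arr=3 -> substrate=9 bound=2 product=2
t=7: arr=3 -> substrate=12 bound=2 product=2
t=8: arr=2 -> substrate=12 bound=2 product=4
t=9: arr=0 -> substrate=12 bound=2 product=4
t=10: arr=0 -> substrate=12 bound=2 product=4
t=11: arr=0 -> substrate=12 bound=2 product=4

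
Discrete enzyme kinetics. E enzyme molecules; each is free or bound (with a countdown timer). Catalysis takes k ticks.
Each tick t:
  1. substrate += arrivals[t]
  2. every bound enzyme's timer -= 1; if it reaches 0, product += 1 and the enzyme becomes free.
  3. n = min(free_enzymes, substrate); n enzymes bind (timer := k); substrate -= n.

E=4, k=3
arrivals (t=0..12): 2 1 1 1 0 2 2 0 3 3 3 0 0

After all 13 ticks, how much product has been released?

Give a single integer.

t=0: arr=2 -> substrate=0 bound=2 product=0
t=1: arr=1 -> substrate=0 bound=3 product=0
t=2: arr=1 -> substrate=0 bound=4 product=0
t=3: arr=1 -> substrate=0 bound=3 product=2
t=4: arr=0 -> substrate=0 bound=2 product=3
t=5: arr=2 -> substrate=0 bound=3 product=4
t=6: arr=2 -> substrate=0 bound=4 product=5
t=7: arr=0 -> substrate=0 bound=4 product=5
t=8: arr=3 -> substrate=1 bound=4 product=7
t=9: arr=3 -> substrate=2 bound=4 product=9
t=10: arr=3 -> substrate=5 bound=4 product=9
t=11: arr=0 -> substrate=3 bound=4 product=11
t=12: arr=0 -> substrate=1 bound=4 product=13

Answer: 13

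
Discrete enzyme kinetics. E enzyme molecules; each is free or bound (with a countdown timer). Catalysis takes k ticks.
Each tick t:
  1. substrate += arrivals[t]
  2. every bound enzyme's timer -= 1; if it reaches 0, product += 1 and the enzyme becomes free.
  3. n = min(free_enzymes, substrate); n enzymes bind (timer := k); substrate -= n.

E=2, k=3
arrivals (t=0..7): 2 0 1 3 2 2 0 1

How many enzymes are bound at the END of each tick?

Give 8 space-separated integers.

t=0: arr=2 -> substrate=0 bound=2 product=0
t=1: arr=0 -> substrate=0 bound=2 product=0
t=2: arr=1 -> substrate=1 bound=2 product=0
t=3: arr=3 -> substrate=2 bound=2 product=2
t=4: arr=2 -> substrate=4 bound=2 product=2
t=5: arr=2 -> substrate=6 bound=2 product=2
t=6: arr=0 -> substrate=4 bound=2 product=4
t=7: arr=1 -> substrate=5 bound=2 product=4

Answer: 2 2 2 2 2 2 2 2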